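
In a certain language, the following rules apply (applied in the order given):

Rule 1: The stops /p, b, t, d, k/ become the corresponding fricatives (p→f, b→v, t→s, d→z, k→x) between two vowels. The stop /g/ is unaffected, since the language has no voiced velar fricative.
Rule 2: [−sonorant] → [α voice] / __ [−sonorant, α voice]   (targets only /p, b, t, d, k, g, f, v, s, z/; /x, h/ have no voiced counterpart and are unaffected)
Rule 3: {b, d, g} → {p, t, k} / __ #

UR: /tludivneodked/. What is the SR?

Rule 1 (intervocalic spirantization): /d/ is a stop between vowels /u/ and /i/, so it spirantizes to the fricative [z]. /tludivneodked/ → tluzivneodked.
Rule 2 (regressive voicing assimilation): /d/ precedes the voiceless obstruent /k/, so it devoices to [t] by assimilation. /tluzivneodked/ → tluzivneotked.
Rule 3 (final devoicing): /d/ is a voiced stop in word-final position, so it devoices to [t]. /tluzivneotked/ → tluzivneotket.

tluzivneotket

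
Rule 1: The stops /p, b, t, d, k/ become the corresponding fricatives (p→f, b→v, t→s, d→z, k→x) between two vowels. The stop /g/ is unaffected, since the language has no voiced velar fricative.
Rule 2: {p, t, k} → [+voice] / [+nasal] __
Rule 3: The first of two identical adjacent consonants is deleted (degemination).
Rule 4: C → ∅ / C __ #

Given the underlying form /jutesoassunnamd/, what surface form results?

Rule 1 (intervocalic spirantization): /t/ is a stop between vowels /u/ and /e/, so it spirantizes to the fricative [s]. /jutesoassunnamd/ → jusesoassunnamd.
Rule 2 (post-nasal voicing): no segment meets the environment; /jusesoassunnamd/ is unchanged.
Rule 3 (degemination): /ss/ is a geminate; the first /s/ deletes. /nn/ is a geminate; the first /n/ deletes. /jusesoassunnamd/ → jusesoasunamd.
Rule 4 (final cluster simplification): /d/ is the second consonant of a word-final cluster /md/, so it deletes. /jusesoasunamd/ → jusesoasunam.

jusesoasunam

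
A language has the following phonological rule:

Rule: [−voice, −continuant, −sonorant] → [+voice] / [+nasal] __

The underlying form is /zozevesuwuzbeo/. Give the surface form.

zozevesuwuzbeo

No segment of /zozevesuwuzbeo/ meets the structural description of the rule, so the form surfaces unchanged.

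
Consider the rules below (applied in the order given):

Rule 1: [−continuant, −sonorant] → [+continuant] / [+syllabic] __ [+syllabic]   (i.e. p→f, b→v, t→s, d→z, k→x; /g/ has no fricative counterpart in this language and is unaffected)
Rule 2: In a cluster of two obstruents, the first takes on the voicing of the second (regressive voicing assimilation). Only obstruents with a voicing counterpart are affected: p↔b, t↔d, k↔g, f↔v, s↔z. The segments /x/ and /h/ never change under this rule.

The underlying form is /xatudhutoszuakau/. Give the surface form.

Rule 1 (intervocalic spirantization): /t/ is a stop between vowels /a/ and /u/, so it spirantizes to the fricative [s]. /t/ is a stop between vowels /u/ and /o/, so it spirantizes to the fricative [s]. /k/ is a stop between vowels /a/ and /a/, so it spirantizes to the fricative [x]. /xatudhutoszuakau/ → xasudhusoszuaxau.
Rule 2 (regressive voicing assimilation): /d/ precedes the voiceless obstruent /h/, so it devoices to [t] by assimilation. /s/ precedes the voiced obstruent /z/, so it voices to [z] by assimilation. /xasudhusoszuaxau/ → xasuthusozzuaxau.

xasuthusozzuaxau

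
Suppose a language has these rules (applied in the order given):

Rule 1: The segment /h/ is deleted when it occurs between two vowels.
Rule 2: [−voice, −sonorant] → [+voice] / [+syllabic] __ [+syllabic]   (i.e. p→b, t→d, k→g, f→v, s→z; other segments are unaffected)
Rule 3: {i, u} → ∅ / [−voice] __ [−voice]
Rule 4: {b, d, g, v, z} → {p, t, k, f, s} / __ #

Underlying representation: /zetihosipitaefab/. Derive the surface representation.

Rule 1 (intervocalic h-deletion): /h/ occurs between vowels /i/ and /o/, so it deletes. /zetihosipitaefab/ → zetiosipitaefab.
Rule 2 (intervocalic voicing): /t/ is a voiceless obstruent between vowels /e/ and /i/, so it voices to [d]. /s/ is a voiceless obstruent between vowels /o/ and /i/, so it voices to [z]. /p/ is a voiceless obstruent between vowels /i/ and /i/, so it voices to [b]. /t/ is a voiceless obstruent between vowels /i/ and /a/, so it voices to [d]. /f/ is a voiceless obstruent between vowels /e/ and /a/, so it voices to [v]. /zetiosipitaefab/ → zediozibidaevab.
Rule 3 (high vowel syncope): no segment meets the environment; /zediozibidaevab/ is unchanged.
Rule 4 (final devoicing): /b/ is a voiced obstruent in word-final position, so it devoices to [p]. /zediozibidaevab/ → zediozibidaevap.

zediozibidaevap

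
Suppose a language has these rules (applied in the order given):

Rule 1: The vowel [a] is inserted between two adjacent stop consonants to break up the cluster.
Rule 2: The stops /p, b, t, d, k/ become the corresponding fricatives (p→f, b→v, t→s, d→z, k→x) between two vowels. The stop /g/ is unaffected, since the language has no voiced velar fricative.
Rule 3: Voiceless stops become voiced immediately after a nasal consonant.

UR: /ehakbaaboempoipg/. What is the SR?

Rule 1 (stop-cluster a-epenthesis): /k/ and /b/ form a stop–stop cluster, so [a] is inserted between them. /p/ and /g/ form a stop–stop cluster, so [a] is inserted between them. /ehakbaaboempoipg/ → ehakabaaboempoipag.
Rule 2 (intervocalic spirantization): /k/ is a stop between vowels /a/ and /a/, so it spirantizes to the fricative [x]. /b/ is a stop between vowels /a/ and /a/, so it spirantizes to the fricative [v]. /b/ is a stop between vowels /a/ and /o/, so it spirantizes to the fricative [v]. /p/ is a stop between vowels /i/ and /a/, so it spirantizes to the fricative [f]. /ehakabaaboempoipag/ → ehaxavaavoempoifag.
Rule 3 (post-nasal voicing): /p/ is a voiceless stop immediately after the nasal /m/, so it voices to [b]. /ehaxavaavoempoifag/ → ehaxavaavoemboifag.

ehaxavaavoemboifag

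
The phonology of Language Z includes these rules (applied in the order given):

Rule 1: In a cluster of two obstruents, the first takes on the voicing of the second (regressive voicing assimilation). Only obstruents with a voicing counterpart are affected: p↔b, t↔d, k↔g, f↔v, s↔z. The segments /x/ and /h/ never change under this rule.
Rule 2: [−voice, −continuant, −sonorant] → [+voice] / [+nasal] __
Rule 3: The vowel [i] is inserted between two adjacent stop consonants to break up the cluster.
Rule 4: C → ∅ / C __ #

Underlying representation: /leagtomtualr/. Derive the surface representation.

leakitomdual

Rule 1 (regressive voicing assimilation): /g/ precedes the voiceless obstruent /t/, so it devoices to [k] by assimilation. /leagtomtualr/ → leaktomtualr.
Rule 2 (post-nasal voicing): /t/ is a voiceless stop immediately after the nasal /m/, so it voices to [d]. /leaktomtualr/ → leaktomdualr.
Rule 3 (stop-cluster i-epenthesis): /k/ and /t/ form a stop–stop cluster, so [i] is inserted between them. /leaktomdualr/ → leakitomdualr.
Rule 4 (final cluster simplification): /r/ is the second consonant of a word-final cluster /lr/, so it deletes. /leakitomdualr/ → leakitomdual.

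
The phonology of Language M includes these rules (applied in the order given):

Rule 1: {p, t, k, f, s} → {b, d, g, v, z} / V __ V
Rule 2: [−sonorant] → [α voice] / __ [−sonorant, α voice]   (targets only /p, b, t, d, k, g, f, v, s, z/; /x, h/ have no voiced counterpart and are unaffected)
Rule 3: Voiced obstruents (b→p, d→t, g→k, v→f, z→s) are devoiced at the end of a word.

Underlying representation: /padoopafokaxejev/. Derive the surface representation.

padoobavogaxejef

Rule 1 (intervocalic voicing): /p/ is a voiceless obstruent between vowels /o/ and /a/, so it voices to [b]. /f/ is a voiceless obstruent between vowels /a/ and /o/, so it voices to [v]. /k/ is a voiceless obstruent between vowels /o/ and /a/, so it voices to [g]. /padoopafokaxejev/ → padoobavogaxejev.
Rule 2 (regressive voicing assimilation): no segment meets the environment; /padoobavogaxejev/ is unchanged.
Rule 3 (final devoicing): /v/ is a voiced obstruent in word-final position, so it devoices to [f]. /padoobavogaxejev/ → padoobavogaxejef.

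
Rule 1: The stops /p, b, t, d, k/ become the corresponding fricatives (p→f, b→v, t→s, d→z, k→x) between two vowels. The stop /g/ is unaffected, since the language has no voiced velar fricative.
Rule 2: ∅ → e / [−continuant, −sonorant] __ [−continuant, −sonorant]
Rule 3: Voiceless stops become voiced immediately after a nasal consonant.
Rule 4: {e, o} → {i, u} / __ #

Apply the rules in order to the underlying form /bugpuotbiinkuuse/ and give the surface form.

bugepuotebiinguusi

Rule 1 (intervocalic spirantization): no segment meets the environment; /bugpuotbiinkuuse/ is unchanged.
Rule 2 (stop-cluster e-epenthesis): /g/ and /p/ form a stop–stop cluster, so [e] is inserted between them. /t/ and /b/ form a stop–stop cluster, so [e] is inserted between them. /bugpuotbiinkuuse/ → bugepuotebiinkuuse.
Rule 3 (post-nasal voicing): /k/ is a voiceless stop immediately after the nasal /n/, so it voices to [g]. /bugepuotebiinkuuse/ → bugepuotebiinguuse.
Rule 4 (final vowel raising): /e/ is a mid vowel in word-final position, so it raises to [i]. /bugepuotebiinguuse/ → bugepuotebiinguusi.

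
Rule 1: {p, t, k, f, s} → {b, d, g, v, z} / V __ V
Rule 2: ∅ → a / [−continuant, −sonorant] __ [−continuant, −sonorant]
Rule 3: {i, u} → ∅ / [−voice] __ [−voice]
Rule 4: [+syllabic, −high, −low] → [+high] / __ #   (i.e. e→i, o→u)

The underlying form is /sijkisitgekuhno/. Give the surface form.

sijkizitageguhnu

Rule 1 (intervocalic voicing): /s/ is a voiceless obstruent between vowels /i/ and /i/, so it voices to [z]. /k/ is a voiceless obstruent between vowels /e/ and /u/, so it voices to [g]. /sijkisitgekuhno/ → sijkizitgeguhno.
Rule 2 (stop-cluster a-epenthesis): /t/ and /g/ form a stop–stop cluster, so [a] is inserted between them. /sijkizitgeguhno/ → sijkizitageguhno.
Rule 3 (high vowel syncope): no segment meets the environment; /sijkizitageguhno/ is unchanged.
Rule 4 (final vowel raising): /o/ is a mid vowel in word-final position, so it raises to [u]. /sijkizitageguhno/ → sijkizitageguhnu.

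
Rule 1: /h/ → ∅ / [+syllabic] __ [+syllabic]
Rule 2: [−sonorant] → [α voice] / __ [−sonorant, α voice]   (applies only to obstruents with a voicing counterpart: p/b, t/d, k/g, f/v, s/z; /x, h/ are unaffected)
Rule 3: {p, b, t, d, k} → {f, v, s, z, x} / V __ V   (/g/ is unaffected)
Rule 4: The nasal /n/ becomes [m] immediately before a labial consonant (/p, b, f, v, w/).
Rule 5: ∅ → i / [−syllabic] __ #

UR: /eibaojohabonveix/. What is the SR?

Rule 1 (intervocalic h-deletion): /h/ occurs between vowels /o/ and /a/, so it deletes. /eibaojohabonveix/ → eibaojoabonveix.
Rule 2 (regressive voicing assimilation): no segment meets the environment; /eibaojoabonveix/ is unchanged.
Rule 3 (intervocalic spirantization): /b/ is a stop between vowels /i/ and /a/, so it spirantizes to the fricative [v]. /b/ is a stop between vowels /a/ and /o/, so it spirantizes to the fricative [v]. /eibaojoabonveix/ → eivaojoavonveix.
Rule 4 (nasal place assimilation): /n/ precedes the labial consonant /v/, so it assimilates in place to [m]. /eivaojoavonveix/ → eivaojoavomveix.
Rule 5 (final i-epenthesis): the form ends in the consonant /x/, so [i] is inserted word-finally. /eivaojoavomveix/ → eivaojoavomveixi.

eivaojoavomveixi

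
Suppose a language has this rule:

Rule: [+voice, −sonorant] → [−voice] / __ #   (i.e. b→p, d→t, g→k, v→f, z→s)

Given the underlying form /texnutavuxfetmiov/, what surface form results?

/v/ is a voiced obstruent in word-final position, so it devoices to [f].
The other instance of /v/ does not occur in the required environment and remains unchanged.
Surface form: [texnutavuxfetmiof].

texnutavuxfetmiof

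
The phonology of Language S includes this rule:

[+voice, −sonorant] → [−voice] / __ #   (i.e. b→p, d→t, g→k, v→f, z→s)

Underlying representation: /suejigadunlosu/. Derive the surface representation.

suejigadunlosu

No segment of /suejigadunlosu/ meets the structural description of the rule, so the form surfaces unchanged.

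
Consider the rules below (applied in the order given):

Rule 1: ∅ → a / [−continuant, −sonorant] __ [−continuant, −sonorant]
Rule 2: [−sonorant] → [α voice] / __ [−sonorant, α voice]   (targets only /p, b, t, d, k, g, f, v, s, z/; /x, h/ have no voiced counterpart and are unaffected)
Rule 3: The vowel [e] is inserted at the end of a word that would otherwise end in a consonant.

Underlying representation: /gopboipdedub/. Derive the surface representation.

Rule 1 (stop-cluster a-epenthesis): /p/ and /b/ form a stop–stop cluster, so [a] is inserted between them. /p/ and /d/ form a stop–stop cluster, so [a] is inserted between them. /gopboipdedub/ → gopaboipadedub.
Rule 2 (regressive voicing assimilation): no segment meets the environment; /gopaboipadedub/ is unchanged.
Rule 3 (final e-epenthesis): the form ends in the consonant /b/, so [e] is inserted word-finally. /gopaboipadedub/ → gopaboipadedube.

gopaboipadedube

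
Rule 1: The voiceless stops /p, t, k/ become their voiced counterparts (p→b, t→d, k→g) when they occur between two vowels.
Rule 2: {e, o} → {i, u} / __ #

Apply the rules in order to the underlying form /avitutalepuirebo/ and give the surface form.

Rule 1 (intervocalic voicing): /t/ is a voiceless stop between vowels /i/ and /u/, so it voices to [d]. /t/ is a voiceless stop between vowels /u/ and /a/, so it voices to [d]. /p/ is a voiceless stop between vowels /e/ and /u/, so it voices to [b]. /avitutalepuirebo/ → avidudalebuirebo.
Rule 2 (final vowel raising): /o/ is a mid vowel in word-final position, so it raises to [u]. /avidudalebuirebo/ → avidudalebuirebu.

avidudalebuirebu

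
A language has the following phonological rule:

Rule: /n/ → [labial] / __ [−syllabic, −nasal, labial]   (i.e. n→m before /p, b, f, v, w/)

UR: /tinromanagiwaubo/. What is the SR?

tinromanagiwaubo

No segment of /tinromanagiwaubo/ meets the structural description of the rule, so the form surfaces unchanged.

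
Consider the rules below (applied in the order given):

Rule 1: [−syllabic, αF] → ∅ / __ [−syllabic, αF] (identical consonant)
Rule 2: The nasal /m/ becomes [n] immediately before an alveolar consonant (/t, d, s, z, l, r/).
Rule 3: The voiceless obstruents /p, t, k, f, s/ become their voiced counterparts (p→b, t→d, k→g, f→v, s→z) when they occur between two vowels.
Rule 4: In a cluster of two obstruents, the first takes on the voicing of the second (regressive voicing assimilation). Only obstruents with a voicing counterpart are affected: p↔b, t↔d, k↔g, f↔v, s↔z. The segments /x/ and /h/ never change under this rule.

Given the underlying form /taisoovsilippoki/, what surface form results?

taizoofsilibogi

Rule 1 (degemination): /pp/ is a geminate; the first /p/ deletes. /taisoovsilippoki/ → taisoovsilipoki.
Rule 2 (nasal place assimilation): no segment meets the environment; /taisoovsilipoki/ is unchanged.
Rule 3 (intervocalic voicing): /s/ is a voiceless obstruent between vowels /i/ and /o/, so it voices to [z]. /p/ is a voiceless obstruent between vowels /i/ and /o/, so it voices to [b]. /k/ is a voiceless obstruent between vowels /o/ and /i/, so it voices to [g]. /taisoovsilipoki/ → taizoovsilibogi.
Rule 4 (regressive voicing assimilation): /v/ precedes the voiceless obstruent /s/, so it devoices to [f] by assimilation. /taizoovsilibogi/ → taizoofsilibogi.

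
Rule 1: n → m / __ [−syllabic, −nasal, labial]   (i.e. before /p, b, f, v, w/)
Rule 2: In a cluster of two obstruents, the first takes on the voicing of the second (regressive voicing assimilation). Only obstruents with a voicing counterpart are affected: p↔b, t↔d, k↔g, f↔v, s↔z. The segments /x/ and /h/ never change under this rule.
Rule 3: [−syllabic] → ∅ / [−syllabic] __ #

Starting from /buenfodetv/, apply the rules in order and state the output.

Rule 1 (nasal place assimilation): /n/ precedes the labial consonant /f/, so it assimilates in place to [m]. /buenfodetv/ → buemfodetv.
Rule 2 (regressive voicing assimilation): /t/ precedes the voiced obstruent /v/, so it voices to [d] by assimilation. /buemfodetv/ → buemfodedv.
Rule 3 (final cluster simplification): /v/ is the second consonant of a word-final cluster /dv/, so it deletes. /buemfodedv/ → buemfoded.

buemfoded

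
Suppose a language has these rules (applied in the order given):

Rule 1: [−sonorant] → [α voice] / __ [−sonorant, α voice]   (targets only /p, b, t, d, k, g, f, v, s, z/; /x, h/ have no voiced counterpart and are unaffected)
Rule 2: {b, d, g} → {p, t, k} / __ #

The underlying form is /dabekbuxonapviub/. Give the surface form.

dabegbuxonabviup

Rule 1 (regressive voicing assimilation): /k/ precedes the voiced obstruent /b/, so it voices to [g] by assimilation. /p/ precedes the voiced obstruent /v/, so it voices to [b] by assimilation. /dabekbuxonapviub/ → dabegbuxonabviub.
Rule 2 (final devoicing): /b/ is a voiced stop in word-final position, so it devoices to [p]. /dabegbuxonabviub/ → dabegbuxonabviup.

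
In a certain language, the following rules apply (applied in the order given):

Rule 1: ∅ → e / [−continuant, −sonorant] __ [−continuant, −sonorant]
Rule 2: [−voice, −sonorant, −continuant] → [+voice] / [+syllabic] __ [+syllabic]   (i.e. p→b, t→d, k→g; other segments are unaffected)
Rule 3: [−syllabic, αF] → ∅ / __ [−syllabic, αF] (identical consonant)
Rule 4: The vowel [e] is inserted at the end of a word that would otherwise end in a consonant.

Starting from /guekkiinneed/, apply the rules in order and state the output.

Rule 1 (stop-cluster e-epenthesis): /k/ and /k/ form a stop–stop cluster, so [e] is inserted between them. /guekkiinneed/ → guekekiinneed.
Rule 2 (intervocalic voicing): /k/ is a voiceless stop between vowels /e/ and /e/, so it voices to [g]. /k/ is a voiceless stop between vowels /e/ and /i/, so it voices to [g]. /guekekiinneed/ → guegegiinneed.
Rule 3 (degemination): /nn/ is a geminate; the first /n/ deletes. /guegegiinneed/ → guegegiineed.
Rule 4 (final e-epenthesis): the form ends in the consonant /d/, so [e] is inserted word-finally. /guegegiineed/ → guegegiineede.

guegegiineede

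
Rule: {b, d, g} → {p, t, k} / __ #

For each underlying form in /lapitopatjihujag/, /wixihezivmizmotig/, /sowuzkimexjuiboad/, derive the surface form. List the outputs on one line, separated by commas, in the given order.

/lapitopatjihujag/: /g/ is a voiced stop in word-final position, so it devoices to [k]. → [lapitopatjihujak].
/wixihezivmizmotig/: /g/ is a voiced stop in word-final position, so it devoices to [k]. → [wixihezivmizmotik].
/sowuzkimexjuiboad/: /d/ is a voiced stop in word-final position, so it devoices to [t]. → [sowuzkimexjuiboat].

lapitopatjihujak, wixihezivmizmotik, sowuzkimexjuiboat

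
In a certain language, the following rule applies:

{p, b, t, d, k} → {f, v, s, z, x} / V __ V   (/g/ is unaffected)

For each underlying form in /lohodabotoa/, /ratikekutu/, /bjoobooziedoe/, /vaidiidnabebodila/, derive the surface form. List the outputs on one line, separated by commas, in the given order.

/lohodabotoa/: /d/ is a stop between vowels /o/ and /a/, so it spirantizes to the fricative [z]. /b/ is a stop between vowels /a/ and /o/, so it spirantizes to the fricative [v]. /t/ is a stop between vowels /o/ and /o/, so it spirantizes to the fricative [s]. → [lohozavosoa].
/ratikekutu/: /t/ is a stop between vowels /a/ and /i/, so it spirantizes to the fricative [s]. /k/ is a stop between vowels /i/ and /e/, so it spirantizes to the fricative [x]. /k/ is a stop between vowels /e/ and /u/, so it spirantizes to the fricative [x]. /t/ is a stop between vowels /u/ and /u/, so it spirantizes to the fricative [s]. → [rasixexusu].
/bjoobooziedoe/: /b/ is a stop between vowels /o/ and /o/, so it spirantizes to the fricative [v]. /d/ is a stop between vowels /e/ and /o/, so it spirantizes to the fricative [z]. → [bjoovooziezoe].
/vaidiidnabebodila/: /d/ is a stop between vowels /i/ and /i/, so it spirantizes to the fricative [z]. /b/ is a stop between vowels /a/ and /e/, so it spirantizes to the fricative [v]. /b/ is a stop between vowels /e/ and /o/, so it spirantizes to the fricative [v]. /d/ is a stop between vowels /o/ and /i/, so it spirantizes to the fricative [z]. → [vaiziidnavevozila].

lohozavosoa, rasixexusu, bjoovooziezoe, vaiziidnavevozila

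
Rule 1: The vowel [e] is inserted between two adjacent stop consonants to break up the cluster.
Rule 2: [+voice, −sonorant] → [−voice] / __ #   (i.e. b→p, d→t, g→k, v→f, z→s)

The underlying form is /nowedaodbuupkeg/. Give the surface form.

Rule 1 (stop-cluster e-epenthesis): /d/ and /b/ form a stop–stop cluster, so [e] is inserted between them. /p/ and /k/ form a stop–stop cluster, so [e] is inserted between them. /nowedaodbuupkeg/ → nowedaodebuupekeg.
Rule 2 (final devoicing): /g/ is a voiced obstruent in word-final position, so it devoices to [k]. /nowedaodebuupekeg/ → nowedaodebuupekek.

nowedaodebuupekek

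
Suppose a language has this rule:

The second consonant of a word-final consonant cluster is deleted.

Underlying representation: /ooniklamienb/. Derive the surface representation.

/b/ is the second consonant of a word-final cluster /nb/, so it deletes.
The other instances of /n/, /k/, /l/, /m/ do not occur in the required environment and remain unchanged.
Surface form: [ooniklamien].

ooniklamien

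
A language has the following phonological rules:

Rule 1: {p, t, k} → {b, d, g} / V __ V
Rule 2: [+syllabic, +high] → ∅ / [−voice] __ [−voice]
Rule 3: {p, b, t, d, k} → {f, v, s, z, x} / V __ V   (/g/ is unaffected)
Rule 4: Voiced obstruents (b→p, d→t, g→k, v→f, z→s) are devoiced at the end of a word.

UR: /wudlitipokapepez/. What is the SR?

Rule 1 (intervocalic voicing): /t/ is a voiceless stop between vowels /i/ and /i/, so it voices to [d]. /p/ is a voiceless stop between vowels /i/ and /o/, so it voices to [b]. /k/ is a voiceless stop between vowels /o/ and /a/, so it voices to [g]. /p/ is a voiceless stop between vowels /a/ and /e/, so it voices to [b]. /p/ is a voiceless stop between vowels /e/ and /e/, so it voices to [b]. /wudlitipokapepez/ → wudlidibogabebez.
Rule 2 (high vowel syncope): no segment meets the environment; /wudlidibogabebez/ is unchanged.
Rule 3 (intervocalic spirantization): /d/ is a stop between vowels /i/ and /i/, so it spirantizes to the fricative [z]. /b/ is a stop between vowels /i/ and /o/, so it spirantizes to the fricative [v]. /b/ is a stop between vowels /a/ and /e/, so it spirantizes to the fricative [v]. /b/ is a stop between vowels /e/ and /e/, so it spirantizes to the fricative [v]. /wudlidibogabebez/ → wudlizivogavevez.
Rule 4 (final devoicing): /z/ is a voiced obstruent in word-final position, so it devoices to [s]. /wudlizivogavevez/ → wudlizivogaveves.

wudlizivogaveves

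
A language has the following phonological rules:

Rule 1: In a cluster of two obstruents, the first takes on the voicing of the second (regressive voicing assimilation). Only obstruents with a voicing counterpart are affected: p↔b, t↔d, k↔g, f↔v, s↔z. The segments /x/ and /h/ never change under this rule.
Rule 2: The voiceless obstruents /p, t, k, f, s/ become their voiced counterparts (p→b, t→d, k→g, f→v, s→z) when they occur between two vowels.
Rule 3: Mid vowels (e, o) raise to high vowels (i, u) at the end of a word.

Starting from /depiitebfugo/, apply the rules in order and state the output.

Rule 1 (regressive voicing assimilation): /b/ precedes the voiceless obstruent /f/, so it devoices to [p] by assimilation. /depiitebfugo/ → depiitepfugo.
Rule 2 (intervocalic voicing): /p/ is a voiceless obstruent between vowels /e/ and /i/, so it voices to [b]. /t/ is a voiceless obstruent between vowels /i/ and /e/, so it voices to [d]. /depiitepfugo/ → debiidepfugo.
Rule 3 (final vowel raising): /o/ is a mid vowel in word-final position, so it raises to [u]. /debiidepfugo/ → debiidepfugu.

debiidepfugu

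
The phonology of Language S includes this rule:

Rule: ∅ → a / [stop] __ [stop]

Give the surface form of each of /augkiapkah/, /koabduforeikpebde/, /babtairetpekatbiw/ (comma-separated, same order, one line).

/augkiapkah/: /g/ and /k/ form a stop–stop cluster, so [a] is inserted between them. /p/ and /k/ form a stop–stop cluster, so [a] is inserted between them. → [augakiapakah].
/koabduforeikpebde/: /b/ and /d/ form a stop–stop cluster, so [a] is inserted between them. /k/ and /p/ form a stop–stop cluster, so [a] is inserted between them. /b/ and /d/ form a stop–stop cluster, so [a] is inserted between them. → [koabaduforeikapebade].
/babtairetpekatbiw/: /b/ and /t/ form a stop–stop cluster, so [a] is inserted between them. /t/ and /p/ form a stop–stop cluster, so [a] is inserted between them. /t/ and /b/ form a stop–stop cluster, so [a] is inserted between them. → [babatairetapekatabiw].

augakiapakah, koabaduforeikapebade, babatairetapekatabiw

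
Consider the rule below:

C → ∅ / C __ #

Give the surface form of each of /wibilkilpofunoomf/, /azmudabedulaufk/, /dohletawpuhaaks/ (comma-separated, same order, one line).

/wibilkilpofunoomf/: /f/ is the second consonant of a word-final cluster /mf/, so it deletes. → [wibilkilpofunoom].
/azmudabedulaufk/: /k/ is the second consonant of a word-final cluster /fk/, so it deletes. → [azmudabedulauf].
/dohletawpuhaaks/: /s/ is the second consonant of a word-final cluster /ks/, so it deletes. → [dohletawpuhaak].

wibilkilpofunoom, azmudabedulauf, dohletawpuhaak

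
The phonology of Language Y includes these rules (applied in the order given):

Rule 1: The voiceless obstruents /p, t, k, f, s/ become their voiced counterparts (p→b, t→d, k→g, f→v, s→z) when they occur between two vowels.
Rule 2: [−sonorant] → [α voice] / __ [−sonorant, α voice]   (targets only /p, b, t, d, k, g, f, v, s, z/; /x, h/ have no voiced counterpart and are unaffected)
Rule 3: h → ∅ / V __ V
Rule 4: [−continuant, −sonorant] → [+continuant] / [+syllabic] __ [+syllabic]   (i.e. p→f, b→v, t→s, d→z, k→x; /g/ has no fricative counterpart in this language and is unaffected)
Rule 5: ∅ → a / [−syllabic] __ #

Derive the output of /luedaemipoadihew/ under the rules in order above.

luezaemivoaziewa

Rule 1 (intervocalic voicing): /p/ is a voiceless obstruent between vowels /i/ and /o/, so it voices to [b]. /luedaemipoadihew/ → luedaemiboadihew.
Rule 2 (regressive voicing assimilation): no segment meets the environment; /luedaemiboadihew/ is unchanged.
Rule 3 (intervocalic h-deletion): /h/ occurs between vowels /i/ and /e/, so it deletes. /luedaemiboadihew/ → luedaemiboadiew.
Rule 4 (intervocalic spirantization): /d/ is a stop between vowels /e/ and /a/, so it spirantizes to the fricative [z]. /b/ is a stop between vowels /i/ and /o/, so it spirantizes to the fricative [v]. /d/ is a stop between vowels /a/ and /i/, so it spirantizes to the fricative [z]. /luedaemiboadiew/ → luezaemivoaziew.
Rule 5 (final a-epenthesis): the form ends in the consonant /w/, so [a] is inserted word-finally. /luezaemivoaziew/ → luezaemivoaziewa.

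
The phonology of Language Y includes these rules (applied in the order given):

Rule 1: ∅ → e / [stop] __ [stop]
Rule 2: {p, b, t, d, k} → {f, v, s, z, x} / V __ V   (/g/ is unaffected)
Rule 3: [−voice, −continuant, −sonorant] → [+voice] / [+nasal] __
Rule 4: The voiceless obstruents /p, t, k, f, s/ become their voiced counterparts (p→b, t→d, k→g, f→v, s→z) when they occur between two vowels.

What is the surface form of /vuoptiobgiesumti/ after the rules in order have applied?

vuoveziovegiezumdi

Rule 1 (stop-cluster e-epenthesis): /p/ and /t/ form a stop–stop cluster, so [e] is inserted between them. /b/ and /g/ form a stop–stop cluster, so [e] is inserted between them. /vuoptiobgiesumti/ → vuopetiobegiesumti.
Rule 2 (intervocalic spirantization): /p/ is a stop between vowels /o/ and /e/, so it spirantizes to the fricative [f]. /t/ is a stop between vowels /e/ and /i/, so it spirantizes to the fricative [s]. /b/ is a stop between vowels /o/ and /e/, so it spirantizes to the fricative [v]. /vuopetiobegiesumti/ → vuofesiovegiesumti.
Rule 3 (post-nasal voicing): /t/ is a voiceless stop immediately after the nasal /m/, so it voices to [d]. /vuofesiovegiesumti/ → vuofesiovegiesumdi.
Rule 4 (intervocalic voicing): /f/ is a voiceless obstruent between vowels /o/ and /e/, so it voices to [v]. /s/ is a voiceless obstruent between vowels /e/ and /i/, so it voices to [z]. /s/ is a voiceless obstruent between vowels /e/ and /u/, so it voices to [z]. /vuofesiovegiesumdi/ → vuoveziovegiezumdi.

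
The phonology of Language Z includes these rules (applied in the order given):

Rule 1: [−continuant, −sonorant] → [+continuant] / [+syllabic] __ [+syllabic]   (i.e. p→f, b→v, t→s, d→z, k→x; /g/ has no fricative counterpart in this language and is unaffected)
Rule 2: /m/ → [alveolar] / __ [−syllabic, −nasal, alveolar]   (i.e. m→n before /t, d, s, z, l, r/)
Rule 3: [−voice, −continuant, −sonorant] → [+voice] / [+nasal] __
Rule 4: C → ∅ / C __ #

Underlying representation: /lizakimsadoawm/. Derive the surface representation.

lizaxinsazoaw

Rule 1 (intervocalic spirantization): /k/ is a stop between vowels /a/ and /i/, so it spirantizes to the fricative [x]. /d/ is a stop between vowels /a/ and /o/, so it spirantizes to the fricative [z]. /lizakimsadoawm/ → lizaximsazoawm.
Rule 2 (nasal place assimilation): /m/ precedes the alveolar consonant /s/, so it assimilates in place to [n]. /lizaximsazoawm/ → lizaxinsazoawm.
Rule 3 (post-nasal voicing): no segment meets the environment; /lizaxinsazoawm/ is unchanged.
Rule 4 (final cluster simplification): /m/ is the second consonant of a word-final cluster /wm/, so it deletes. /lizaxinsazoawm/ → lizaxinsazoaw.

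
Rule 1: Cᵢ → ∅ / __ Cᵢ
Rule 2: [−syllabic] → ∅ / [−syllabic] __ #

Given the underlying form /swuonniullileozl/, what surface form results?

Rule 1 (degemination): /nn/ is a geminate; the first /n/ deletes. /ll/ is a geminate; the first /l/ deletes. /swuonniullileozl/ → swuoniulileozl.
Rule 2 (final cluster simplification): /l/ is the second consonant of a word-final cluster /zl/, so it deletes. /swuoniulileozl/ → swuoniulileoz.

swuoniulileoz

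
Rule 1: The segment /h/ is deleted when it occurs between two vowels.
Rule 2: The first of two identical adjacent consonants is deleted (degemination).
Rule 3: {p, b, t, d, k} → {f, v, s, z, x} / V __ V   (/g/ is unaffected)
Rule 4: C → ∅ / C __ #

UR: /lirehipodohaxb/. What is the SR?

Rule 1 (intervocalic h-deletion): /h/ occurs between vowels /e/ and /i/, so it deletes. /h/ occurs between vowels /o/ and /a/, so it deletes. /lirehipodohaxb/ → lireipodoaxb.
Rule 2 (degemination): no segment meets the environment; /lireipodoaxb/ is unchanged.
Rule 3 (intervocalic spirantization): /p/ is a stop between vowels /i/ and /o/, so it spirantizes to the fricative [f]. /d/ is a stop between vowels /o/ and /o/, so it spirantizes to the fricative [z]. /lireipodoaxb/ → lireifozoaxb.
Rule 4 (final cluster simplification): /b/ is the second consonant of a word-final cluster /xb/, so it deletes. /lireifozoaxb/ → lireifozoax.

lireifozoax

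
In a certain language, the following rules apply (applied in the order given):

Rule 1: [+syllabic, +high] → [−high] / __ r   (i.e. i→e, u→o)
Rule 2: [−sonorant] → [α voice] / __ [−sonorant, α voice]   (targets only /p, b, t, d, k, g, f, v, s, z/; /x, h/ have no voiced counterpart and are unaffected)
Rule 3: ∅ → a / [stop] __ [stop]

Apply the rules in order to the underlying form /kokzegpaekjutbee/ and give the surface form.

kogzekapaekjudabee

Rule 1 (pre-rhotic lowering): no segment meets the environment; /kokzegpaekjutbee/ is unchanged.
Rule 2 (regressive voicing assimilation): /k/ precedes the voiced obstruent /z/, so it voices to [g] by assimilation. /g/ precedes the voiceless obstruent /p/, so it devoices to [k] by assimilation. /t/ precedes the voiced obstruent /b/, so it voices to [d] by assimilation. /kokzegpaekjutbee/ → kogzekpaekjudbee.
Rule 3 (stop-cluster a-epenthesis): /k/ and /p/ form a stop–stop cluster, so [a] is inserted between them. /d/ and /b/ form a stop–stop cluster, so [a] is inserted between them. /kogzekpaekjudbee/ → kogzekapaekjudabee.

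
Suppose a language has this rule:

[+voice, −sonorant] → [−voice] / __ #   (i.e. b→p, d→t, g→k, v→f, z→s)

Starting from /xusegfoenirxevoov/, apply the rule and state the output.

xusegfoenirxevoof

Scanning /xusegfoenirxevoov/: /g/ at position 5 is not in the conditioning environment; /v/ at position 14 is not in the conditioning environment; /v/ is a voiced obstruent in word-final position, so it devoices to [f].
Result: [xusegfoenirxevoof].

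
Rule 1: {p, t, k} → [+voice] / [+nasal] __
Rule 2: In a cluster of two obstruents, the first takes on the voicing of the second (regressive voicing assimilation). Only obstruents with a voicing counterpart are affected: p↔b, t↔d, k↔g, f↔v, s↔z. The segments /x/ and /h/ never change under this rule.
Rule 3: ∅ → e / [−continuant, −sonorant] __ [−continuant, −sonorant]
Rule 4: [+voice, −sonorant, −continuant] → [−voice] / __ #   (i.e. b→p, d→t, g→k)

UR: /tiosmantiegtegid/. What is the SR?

tiosmandieketegit

Rule 1 (post-nasal voicing): /t/ is a voiceless stop immediately after the nasal /n/, so it voices to [d]. /tiosmantiegtegid/ → tiosmandiegtegid.
Rule 2 (regressive voicing assimilation): /g/ precedes the voiceless obstruent /t/, so it devoices to [k] by assimilation. /tiosmandiegtegid/ → tiosmandiektegid.
Rule 3 (stop-cluster e-epenthesis): /k/ and /t/ form a stop–stop cluster, so [e] is inserted between them. /tiosmandiektegid/ → tiosmandieketegid.
Rule 4 (final devoicing): /d/ is a voiced stop in word-final position, so it devoices to [t]. /tiosmandieketegid/ → tiosmandieketegit.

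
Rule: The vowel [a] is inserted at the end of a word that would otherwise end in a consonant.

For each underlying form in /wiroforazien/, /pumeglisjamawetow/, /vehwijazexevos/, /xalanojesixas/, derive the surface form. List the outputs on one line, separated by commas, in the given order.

/wiroforazien/: the form ends in the consonant /n/, so [a] is inserted word-finally. → [wiroforaziena].
/pumeglisjamawetow/: the form ends in the consonant /w/, so [a] is inserted word-finally. → [pumeglisjamawetowa].
/vehwijazexevos/: the form ends in the consonant /s/, so [a] is inserted word-finally. → [vehwijazexevosa].
/xalanojesixas/: the form ends in the consonant /s/, so [a] is inserted word-finally. → [xalanojesixasa].

wiroforaziena, pumeglisjamawetowa, vehwijazexevosa, xalanojesixasa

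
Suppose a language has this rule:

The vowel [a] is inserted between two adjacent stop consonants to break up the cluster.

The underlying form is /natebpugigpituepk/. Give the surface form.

/b/ and /p/ form a stop–stop cluster, so [a] is inserted between them.
/g/ and /p/ form a stop–stop cluster, so [a] is inserted between them.
/p/ and /k/ form a stop–stop cluster, so [a] is inserted between them.
Surface form: [natebapugigapituepak].

natebapugigapituepak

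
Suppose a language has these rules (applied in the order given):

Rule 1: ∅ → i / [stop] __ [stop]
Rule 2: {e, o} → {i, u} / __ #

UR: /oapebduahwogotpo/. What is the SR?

oapebiduahwogotipu

Rule 1 (stop-cluster i-epenthesis): /b/ and /d/ form a stop–stop cluster, so [i] is inserted between them. /t/ and /p/ form a stop–stop cluster, so [i] is inserted between them. /oapebduahwogotpo/ → oapebiduahwogotipo.
Rule 2 (final vowel raising): /o/ is a mid vowel in word-final position, so it raises to [u]. /oapebiduahwogotipo/ → oapebiduahwogotipu.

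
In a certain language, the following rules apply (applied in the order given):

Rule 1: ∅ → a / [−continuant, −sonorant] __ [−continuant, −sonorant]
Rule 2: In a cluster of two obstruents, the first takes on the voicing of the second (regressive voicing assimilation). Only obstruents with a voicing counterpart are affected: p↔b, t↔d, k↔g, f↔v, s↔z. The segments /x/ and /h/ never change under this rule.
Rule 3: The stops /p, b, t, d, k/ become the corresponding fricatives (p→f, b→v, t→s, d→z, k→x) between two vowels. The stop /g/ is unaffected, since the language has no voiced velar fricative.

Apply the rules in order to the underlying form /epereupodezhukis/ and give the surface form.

Rule 1 (stop-cluster a-epenthesis): no segment meets the environment; /epereupodezhukis/ is unchanged.
Rule 2 (regressive voicing assimilation): /z/ precedes the voiceless obstruent /h/, so it devoices to [s] by assimilation. /epereupodezhukis/ → epereupodeshukis.
Rule 3 (intervocalic spirantization): /p/ is a stop between vowels /e/ and /e/, so it spirantizes to the fricative [f]. /p/ is a stop between vowels /u/ and /o/, so it spirantizes to the fricative [f]. /d/ is a stop between vowels /o/ and /e/, so it spirantizes to the fricative [z]. /k/ is a stop between vowels /u/ and /i/, so it spirantizes to the fricative [x]. /epereupodeshukis/ → efereufozeshuxis.

efereufozeshuxis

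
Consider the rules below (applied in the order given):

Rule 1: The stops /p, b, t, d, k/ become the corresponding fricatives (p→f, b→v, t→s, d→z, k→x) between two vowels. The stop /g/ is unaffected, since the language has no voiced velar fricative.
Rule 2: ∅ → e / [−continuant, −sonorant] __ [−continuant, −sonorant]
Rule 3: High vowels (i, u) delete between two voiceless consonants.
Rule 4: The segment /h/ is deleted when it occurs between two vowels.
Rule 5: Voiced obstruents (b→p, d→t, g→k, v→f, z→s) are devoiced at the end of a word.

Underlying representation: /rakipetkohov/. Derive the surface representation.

Rule 1 (intervocalic spirantization): /k/ is a stop between vowels /a/ and /i/, so it spirantizes to the fricative [x]. /p/ is a stop between vowels /i/ and /e/, so it spirantizes to the fricative [f]. /rakipetkohov/ → raxifetkohov.
Rule 2 (stop-cluster e-epenthesis): /t/ and /k/ form a stop–stop cluster, so [e] is inserted between them. /raxifetkohov/ → raxifetekohov.
Rule 3 (high vowel syncope): /i/ is a high vowel flanked by voiceless consonants /x/ and /f/, so it deletes. /raxifetekohov/ → raxfetekohov.
Rule 4 (intervocalic h-deletion): /h/ occurs between vowels /o/ and /o/, so it deletes. /raxfetekohov/ → raxfetekoov.
Rule 5 (final devoicing): /v/ is a voiced obstruent in word-final position, so it devoices to [f]. /raxfetekoov/ → raxfetekoof.

raxfetekoof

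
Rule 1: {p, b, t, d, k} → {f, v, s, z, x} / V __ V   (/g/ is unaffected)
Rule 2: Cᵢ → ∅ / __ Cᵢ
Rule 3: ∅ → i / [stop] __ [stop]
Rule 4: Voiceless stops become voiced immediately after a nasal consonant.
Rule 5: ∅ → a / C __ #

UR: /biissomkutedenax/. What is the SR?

biisomgusezenaxa

Rule 1 (intervocalic spirantization): /t/ is a stop between vowels /u/ and /e/, so it spirantizes to the fricative [s]. /d/ is a stop between vowels /e/ and /e/, so it spirantizes to the fricative [z]. /biissomkutedenax/ → biissomkusezenax.
Rule 2 (degemination): /ss/ is a geminate; the first /s/ deletes. /biissomkusezenax/ → biisomkusezenax.
Rule 3 (stop-cluster i-epenthesis): no segment meets the environment; /biisomkusezenax/ is unchanged.
Rule 4 (post-nasal voicing): /k/ is a voiceless stop immediately after the nasal /m/, so it voices to [g]. /biisomkusezenax/ → biisomgusezenax.
Rule 5 (final a-epenthesis): the form ends in the consonant /x/, so [a] is inserted word-finally. /biisomgusezenax/ → biisomgusezenaxa.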